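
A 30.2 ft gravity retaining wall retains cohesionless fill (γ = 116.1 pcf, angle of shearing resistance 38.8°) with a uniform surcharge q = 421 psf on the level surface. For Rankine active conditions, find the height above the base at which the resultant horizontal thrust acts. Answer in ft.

K_a = 0.2296.
Triangular part P₁ = ½K_aγH² = 12150 at H/3 = 10.07 ft; rectangular part P₂ = K_a q H = 2919 at H/2 = 15.10 ft.
ȳ = (P₁·10.07 + P₂·15.10)/(P₁+P₂) = 11.04 ft.

11.0 ft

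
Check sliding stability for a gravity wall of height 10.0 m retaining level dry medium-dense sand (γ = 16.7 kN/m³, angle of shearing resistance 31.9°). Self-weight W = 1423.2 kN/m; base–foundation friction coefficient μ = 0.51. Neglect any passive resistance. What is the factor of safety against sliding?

2.82

K_a = tan²(45° − 31.9°/2) = 0.3085.
P_a = ½K_aγH² = 0.5×0.3085×16.7×10.0² = 257.6 kN/m, acting at H/3 = 3.333 m above the base.
FS_sliding = μW / P_a = 0.51×1423.2 / 257.6 = 2.817.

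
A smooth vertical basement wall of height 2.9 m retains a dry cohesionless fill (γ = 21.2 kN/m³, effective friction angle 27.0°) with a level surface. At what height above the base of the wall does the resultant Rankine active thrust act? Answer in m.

0.967 m

K_a = 0.3755.
The pressure distribution is triangular, so the resultant acts at H/3 above the base = 2.9/3 = 0.9667 m.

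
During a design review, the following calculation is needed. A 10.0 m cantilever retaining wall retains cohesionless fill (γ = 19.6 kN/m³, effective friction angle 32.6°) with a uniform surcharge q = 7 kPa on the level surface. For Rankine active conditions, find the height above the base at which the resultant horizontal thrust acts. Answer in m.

3.44 m

K_a = 0.2997.
Triangular part P₁ = ½K_aγH² = 293.7 at H/3 = 3.333 m; rectangular part P₂ = K_a q H = 20.98 at H/2 = 5.000 m.
ȳ = (P₁·3.333 + P₂·5.000)/(P₁+P₂) = 3.444 m.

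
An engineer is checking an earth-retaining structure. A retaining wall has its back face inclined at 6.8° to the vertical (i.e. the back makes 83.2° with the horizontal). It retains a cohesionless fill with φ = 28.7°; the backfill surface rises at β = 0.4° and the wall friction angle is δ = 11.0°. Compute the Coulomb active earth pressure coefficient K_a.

0.374

K_a = sin²(α+φ) / [sin²α · sin(α−δ) · (1 + √{sin(φ+δ)sin(φ−β) / (sin(α−δ)sin(α+β))})²].
With α = 83.2°, φ = 28.7°, δ = 11.0°, β = 0.4°: K_a = 0.3741.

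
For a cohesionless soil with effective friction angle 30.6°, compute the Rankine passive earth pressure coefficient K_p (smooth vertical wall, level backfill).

K_p = (1 + sin φ)/(1 − sin φ) = tan²(45° + 30.6°/2) = 3.074.

3.07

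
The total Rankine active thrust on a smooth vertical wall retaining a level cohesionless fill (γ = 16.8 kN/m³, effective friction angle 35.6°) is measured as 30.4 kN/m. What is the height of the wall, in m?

K_a = 0.2641. P_a = ½ K_a γ H² ⇒ H = √(2P_a/(K_a γ)).
H = √(2×30.4/(0.2641×16.8)) = 3.702 m.

3.70 m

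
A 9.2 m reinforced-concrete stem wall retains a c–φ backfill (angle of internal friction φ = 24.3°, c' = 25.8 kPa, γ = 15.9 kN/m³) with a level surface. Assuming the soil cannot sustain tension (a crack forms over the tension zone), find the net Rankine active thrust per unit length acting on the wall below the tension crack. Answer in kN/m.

57.7 kN/m

K_a = 0.4169; √K_a = 0.6457.
Tension-crack depth z_c = 2c/(γ√K_a) = 2×25.8/(15.9×0.6457) = 5.026 m.
σ_a at base = K_a γ H − 2c√K_a = 0.4169×15.9×9.2 − 2×25.8×0.6457 = 27.67 kPa.
P_a = ½ × 27.67 × (H − z_c) = 0.5×27.67×4.174 = 57.74 kN/m.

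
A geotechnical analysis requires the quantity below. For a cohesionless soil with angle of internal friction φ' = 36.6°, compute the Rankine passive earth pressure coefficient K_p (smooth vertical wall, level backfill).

3.95

K_p = (1 + sin φ)/(1 − sin φ) = tan²(45° + 36.6°/2) = 3.953.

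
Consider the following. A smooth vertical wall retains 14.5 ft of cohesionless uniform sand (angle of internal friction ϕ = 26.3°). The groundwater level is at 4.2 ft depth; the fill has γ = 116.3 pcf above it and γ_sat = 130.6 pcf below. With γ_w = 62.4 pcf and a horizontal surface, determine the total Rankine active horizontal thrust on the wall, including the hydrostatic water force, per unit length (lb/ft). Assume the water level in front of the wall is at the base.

7040 lb/ft

K_a = tan²(45° − φ/2) = 0.3859.
γ' = 130.6 − 62.4 = 68.20 pcf. Depth below WT = 10.3 ft.
σ'_h at WT = K_a γ d_w = 188.5 psf; at base = 188.5 + K_a γ' × 10.3 = 459.6 psf.
P₁ (0–4.2 ft) = ½×188.5×4.2 = 395.9. P₂ (4.2–14.5 ft) = ½(188.5+459.6)×10.3 = 3338.
P_w = ½ γ_w h₂² = 0.5×62.4×10.3² = 3310. Total = 395.9+3338+3310 = 7044 lb/ft.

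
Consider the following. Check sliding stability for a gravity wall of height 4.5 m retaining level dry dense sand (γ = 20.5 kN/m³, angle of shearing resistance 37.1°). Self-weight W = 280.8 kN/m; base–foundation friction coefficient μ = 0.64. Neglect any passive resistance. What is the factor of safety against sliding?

K_a = tan²(45° − 37.1°/2) = 0.2475.
P_a = ½K_aγH² = 0.5×0.2475×20.5×4.5² = 51.37 kN/m, acting at H/3 = 1.500 m above the base.
FS_sliding = μW / P_a = 0.64×280.8 / 51.37 = 3.498.

3.50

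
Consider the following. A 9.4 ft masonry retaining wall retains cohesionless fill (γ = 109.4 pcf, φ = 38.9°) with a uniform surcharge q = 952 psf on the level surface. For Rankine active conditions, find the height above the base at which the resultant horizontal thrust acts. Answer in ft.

K_a = 0.2285.
Triangular part P₁ = ½K_aγH² = 1105 at H/3 = 3.133 ft; rectangular part P₂ = K_a q H = 2045 at H/2 = 4.700 ft.
ȳ = (P₁·3.133 + P₂·4.700)/(P₁+P₂) = 4.151 ft.

4.15 ft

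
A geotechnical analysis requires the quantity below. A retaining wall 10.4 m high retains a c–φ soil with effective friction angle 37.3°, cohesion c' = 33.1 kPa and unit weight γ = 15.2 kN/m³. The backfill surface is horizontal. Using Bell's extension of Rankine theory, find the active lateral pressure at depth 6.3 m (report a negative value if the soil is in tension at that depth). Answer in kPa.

K_a = (1 − sin φ)/(1 + sin φ) = 0.2453.
σ_a = K_a γ z − 2c√K_a = 0.2453×15.2×6.3 − 2×33.1×0.4953 = -9.296 kPa.

-9.30 kPa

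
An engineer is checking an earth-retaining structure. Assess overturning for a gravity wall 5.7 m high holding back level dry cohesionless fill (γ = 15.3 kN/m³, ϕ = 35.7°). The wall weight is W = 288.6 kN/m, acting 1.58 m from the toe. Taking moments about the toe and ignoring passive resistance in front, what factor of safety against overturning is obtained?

3.67

K_a = tan²(45° − 35.7°/2) = 0.2630.
P_a = ½K_aγH² = 0.5×0.2630×15.3×5.7² = 65.37 kN/m, acting at H/3 = 1.900 m above the base.
Overturning moment M_o = P_a × H/3 = 65.37 × 1.900 = 124.2.
Resisting moment M_r = W × 1.58 = 288.6 × 1.58 = 456.0.
FS_overturning = M_r/M_o = 456.0/124.2 = 3.672.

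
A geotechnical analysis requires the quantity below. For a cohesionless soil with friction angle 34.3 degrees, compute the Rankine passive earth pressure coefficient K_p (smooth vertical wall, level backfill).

3.58

K_p = (1 + sin φ)/(1 − sin φ) = tan²(45° + 34.3°/2) = 3.582.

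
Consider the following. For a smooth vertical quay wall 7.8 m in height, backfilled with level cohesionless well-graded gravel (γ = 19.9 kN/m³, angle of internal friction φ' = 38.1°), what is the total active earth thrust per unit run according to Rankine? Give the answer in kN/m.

143 kN/m

K_a = tan²(45° − φ/2) = 0.2368.
P_a = ½ K_a γ H² = 0.5 × 0.2368 × 19.9 × 7.8² = 143.4 kN/m.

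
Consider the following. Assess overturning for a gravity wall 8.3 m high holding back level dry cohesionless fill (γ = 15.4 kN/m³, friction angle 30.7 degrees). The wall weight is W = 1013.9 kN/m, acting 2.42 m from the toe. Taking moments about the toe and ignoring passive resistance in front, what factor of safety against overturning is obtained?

K_a = tan²(45° − 30.7°/2) = 0.3240.
P_a = ½K_aγH² = 0.5×0.3240×15.4×8.3² = 171.9 kN/m, acting at H/3 = 2.767 m above the base.
Overturning moment M_o = P_a × H/3 = 171.9 × 2.767 = 475.5.
Resisting moment M_r = W × 2.42 = 1013.9 × 2.42 = 2454.
FS_overturning = M_r/M_o = 2454/475.5 = 5.160.

5.16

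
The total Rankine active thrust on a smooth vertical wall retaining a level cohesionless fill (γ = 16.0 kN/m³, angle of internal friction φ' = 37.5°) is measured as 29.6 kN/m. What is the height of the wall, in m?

K_a = 0.2432. P_a = ½ K_a γ H² ⇒ H = √(2P_a/(K_a γ)).
H = √(2×29.6/(0.2432×16.0)) = 3.901 m.

3.90 m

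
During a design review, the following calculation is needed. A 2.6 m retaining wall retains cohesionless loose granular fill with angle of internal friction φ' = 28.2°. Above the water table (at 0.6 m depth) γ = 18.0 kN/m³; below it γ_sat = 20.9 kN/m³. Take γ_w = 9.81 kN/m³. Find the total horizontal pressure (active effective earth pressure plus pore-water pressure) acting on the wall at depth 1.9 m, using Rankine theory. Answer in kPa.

21.8 kPa

K_a = (1 − sin φ)/(1 + sin φ) = 0.3582.
γ' = 20.9 − 9.81 = 11.09 kN/m³.
Effective vertical stress at 1.9 m: σ'_v = 18.0×0.6 + 11.09×1.30 = 25.22 kPa.
σ'_h = K_a σ'_v = 0.3582 × 25.22 = 9.032 kPa; u = γ_w × 1.30 = 12.75 kPa.
Total σ_h = 9.032 + 12.75 = 21.79 kPa.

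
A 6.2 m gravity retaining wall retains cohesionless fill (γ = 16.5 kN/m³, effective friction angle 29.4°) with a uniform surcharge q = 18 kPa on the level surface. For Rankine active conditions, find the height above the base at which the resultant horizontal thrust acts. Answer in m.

2.34 m

K_a = 0.3415.
Triangular part P₁ = ½K_aγH² = 108.3 at H/3 = 2.067 m; rectangular part P₂ = K_a q H = 38.11 at H/2 = 3.100 m.
ȳ = (P₁·2.067 + P₂·3.100)/(P₁+P₂) = 2.336 m.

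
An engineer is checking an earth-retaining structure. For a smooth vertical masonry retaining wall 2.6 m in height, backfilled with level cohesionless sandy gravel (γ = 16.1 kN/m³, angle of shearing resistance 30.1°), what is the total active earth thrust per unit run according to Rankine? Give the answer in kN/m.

K_a = tan²(45° − φ/2) = 0.3320.
P_a = ½ K_a γ H² = 0.5 × 0.3320 × 16.1 × 2.6² = 18.07 kN/m.

18.1 kN/m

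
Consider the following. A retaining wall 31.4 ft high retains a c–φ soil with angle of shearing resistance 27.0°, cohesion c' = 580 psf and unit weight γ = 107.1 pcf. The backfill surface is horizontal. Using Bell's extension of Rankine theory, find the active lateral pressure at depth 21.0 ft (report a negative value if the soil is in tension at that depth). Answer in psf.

K_a = (1 − sin φ)/(1 + sin φ) = 0.3755.
σ_a = K_a γ z − 2c√K_a = 0.3755×107.1×21.0 − 2×580×0.6128 = 133.7 psf.

134 psf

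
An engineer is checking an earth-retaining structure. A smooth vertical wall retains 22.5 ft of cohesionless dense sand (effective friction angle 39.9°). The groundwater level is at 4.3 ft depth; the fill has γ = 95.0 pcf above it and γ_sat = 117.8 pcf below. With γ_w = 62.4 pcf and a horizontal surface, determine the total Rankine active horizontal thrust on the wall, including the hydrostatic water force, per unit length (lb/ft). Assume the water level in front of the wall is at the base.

K_a = tan²(45° − φ/2) = 0.2184.
γ' = 117.8 − 62.4 = 55.40 pcf. Depth below WT = 18.2 ft.
σ'_h at WT = K_a γ d_w = 89.23 psf; at base = 89.23 + K_a γ' × 18.2 = 309.5 psf.
P₁ (0–4.3 ft) = ½×89.23×4.3 = 191.8. P₂ (4.3–22.5 ft) = ½(89.23+309.5)×18.2 = 3628.
P_w = ½ γ_w h₂² = 0.5×62.4×18.2² = 10330. Total = 191.8+3628+10330 = 14150 lb/ft.

14200 lb/ft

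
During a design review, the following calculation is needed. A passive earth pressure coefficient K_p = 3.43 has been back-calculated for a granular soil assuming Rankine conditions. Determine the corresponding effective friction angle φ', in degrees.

33.3°

K_p = (1+sin φ)/(1−sin φ) ⇒ sin φ = (K_p − 1)/(K_p + 1) = 0.5485.
φ = arcsin(0.5485) = 33.27°.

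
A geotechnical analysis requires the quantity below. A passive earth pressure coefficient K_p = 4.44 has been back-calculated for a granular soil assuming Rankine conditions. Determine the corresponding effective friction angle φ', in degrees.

39.2°

K_p = (1+sin φ)/(1−sin φ) ⇒ sin φ = (K_p − 1)/(K_p + 1) = 0.6324.
φ = arcsin(0.6324) = 39.22°.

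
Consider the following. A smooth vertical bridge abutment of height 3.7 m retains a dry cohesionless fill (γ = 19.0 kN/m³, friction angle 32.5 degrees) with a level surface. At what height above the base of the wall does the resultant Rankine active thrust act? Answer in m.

K_a = 0.3010.
The pressure distribution is triangular, so the resultant acts at H/3 above the base = 3.7/3 = 1.233 m.

1.23 m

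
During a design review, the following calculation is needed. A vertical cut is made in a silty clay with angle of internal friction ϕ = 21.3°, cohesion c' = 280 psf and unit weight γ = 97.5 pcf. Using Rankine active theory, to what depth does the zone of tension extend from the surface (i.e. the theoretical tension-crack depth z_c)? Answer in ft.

K_a = tan²(45° − 21.3°/2) = 0.4671; √K_a = 0.6834.
The active pressure is zero where K_a γ z = 2c√K_a, so z_c = 2c/(γ√K_a) = 2×280/(97.5×0.6834) = 8.404 ft.

8.40 ft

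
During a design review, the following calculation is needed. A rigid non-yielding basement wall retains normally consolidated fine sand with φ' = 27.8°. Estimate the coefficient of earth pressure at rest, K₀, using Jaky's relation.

K₀ = 1 − sin φ' = 1 − sin 27.8° = 0.5336.

0.534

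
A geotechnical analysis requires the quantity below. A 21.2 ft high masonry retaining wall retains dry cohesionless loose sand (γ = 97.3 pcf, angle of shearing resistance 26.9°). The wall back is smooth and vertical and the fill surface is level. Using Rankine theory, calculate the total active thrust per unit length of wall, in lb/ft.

K_a = tan²(45° − φ/2) = 0.3770.
P_a = ½ K_a γ H² = 0.5 × 0.3770 × 97.3 × 21.2² = 8243 lb/ft.

8240 lb/ft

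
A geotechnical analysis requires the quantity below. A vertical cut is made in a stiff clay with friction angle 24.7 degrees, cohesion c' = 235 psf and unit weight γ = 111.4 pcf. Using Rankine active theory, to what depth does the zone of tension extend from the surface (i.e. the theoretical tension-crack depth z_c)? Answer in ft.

K_a = tan²(45° − 24.7°/2) = 0.4106; √K_a = 0.6408.
The active pressure is zero where K_a γ z = 2c√K_a, so z_c = 2c/(γ√K_a) = 2×235/(111.4×0.6408) = 6.584 ft.

6.58 ft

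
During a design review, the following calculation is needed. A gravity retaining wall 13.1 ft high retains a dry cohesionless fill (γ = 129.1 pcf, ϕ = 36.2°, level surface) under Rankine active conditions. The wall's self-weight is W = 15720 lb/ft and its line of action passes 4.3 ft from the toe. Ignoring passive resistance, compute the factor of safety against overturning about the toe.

5.43

K_a = tan²(45° − 36.2°/2) = 0.2574.
P_a = ½K_aγH² = 0.5×0.2574×129.1×13.1² = 2851 lb/ft, acting at H/3 = 4.367 ft above the base.
Overturning moment M_o = P_a × H/3 = 2851 × 4.367 = 12450.
Resisting moment M_r = W × 4.3 = 15720 × 4.3 = 67600.
FS_overturning = M_r/M_o = 67600/12450 = 5.429.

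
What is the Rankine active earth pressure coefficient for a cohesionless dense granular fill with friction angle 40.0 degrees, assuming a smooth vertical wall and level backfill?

0.217

K_a = (1 − sin φ)/(1 + sin φ) = (1 − sin 40.0°)/(1 + sin 40.0°) = 0.2174.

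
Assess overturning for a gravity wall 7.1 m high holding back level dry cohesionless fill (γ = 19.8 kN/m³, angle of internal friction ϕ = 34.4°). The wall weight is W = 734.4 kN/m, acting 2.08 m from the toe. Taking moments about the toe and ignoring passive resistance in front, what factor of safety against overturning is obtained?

K_a = tan²(45° − 34.4°/2) = 0.2780.
P_a = ½K_aγH² = 0.5×0.2780×19.8×7.1² = 138.7 kN/m, acting at H/3 = 2.367 m above the base.
Overturning moment M_o = P_a × H/3 = 138.7 × 2.367 = 328.3.
Resisting moment M_r = W × 2.08 = 734.4 × 2.08 = 1528.
FS_overturning = M_r/M_o = 1528/328.3 = 4.653.

4.65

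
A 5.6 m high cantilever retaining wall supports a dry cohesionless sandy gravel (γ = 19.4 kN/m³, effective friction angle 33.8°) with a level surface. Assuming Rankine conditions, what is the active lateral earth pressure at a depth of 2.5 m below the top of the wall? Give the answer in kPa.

13.8 kPa

K_a = (1 − sin φ)/(1 + sin φ) = 0.2851.
σ_h = K_a γ z = 0.2851 × 19.4 × 2.5 = 13.83 kPa.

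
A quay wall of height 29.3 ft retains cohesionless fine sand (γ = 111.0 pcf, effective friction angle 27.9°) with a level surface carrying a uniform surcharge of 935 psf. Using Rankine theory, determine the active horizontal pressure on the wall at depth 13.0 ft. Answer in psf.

K_a = (1 − sin φ)/(1 + sin φ) = 0.3625.
σ_v = γz + q = 111.0 × 13.0 + 935 = 2378 psf.
σ_h = K_a σ_v = 0.3625 × 2378 = 861.9 psf.

862 psf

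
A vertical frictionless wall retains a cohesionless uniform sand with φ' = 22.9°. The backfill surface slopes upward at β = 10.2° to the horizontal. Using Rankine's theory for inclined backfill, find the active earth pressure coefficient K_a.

K_a = cos β · (cos β − √(cos²β − cos²φ)) / (cos β + √(cos²β − cos²φ)).
cos β = 0.9842, cos φ = 0.9212, √(cos²β − cos²φ) = 0.3465.
K_a = 0.9842 × (0.9842 − 0.3465)/(0.9842 + 0.3465) = 0.4717.

0.472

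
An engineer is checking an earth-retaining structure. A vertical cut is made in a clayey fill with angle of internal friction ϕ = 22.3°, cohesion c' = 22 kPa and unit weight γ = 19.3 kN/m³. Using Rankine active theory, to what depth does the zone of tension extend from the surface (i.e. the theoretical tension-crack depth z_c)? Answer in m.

3.40 m

K_a = tan²(45° − 22.3°/2) = 0.4498; √K_a = 0.6707.
The active pressure is zero where K_a γ z = 2c√K_a, so z_c = 2c/(γ√K_a) = 2×22/(19.3×0.6707) = 3.399 m.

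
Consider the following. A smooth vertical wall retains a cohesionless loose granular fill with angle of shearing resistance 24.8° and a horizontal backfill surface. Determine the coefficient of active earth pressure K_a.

0.409

K_a = (1 − sin φ)/(1 + sin φ) = (1 − sin 24.8°)/(1 + sin 24.8°) = 0.4090.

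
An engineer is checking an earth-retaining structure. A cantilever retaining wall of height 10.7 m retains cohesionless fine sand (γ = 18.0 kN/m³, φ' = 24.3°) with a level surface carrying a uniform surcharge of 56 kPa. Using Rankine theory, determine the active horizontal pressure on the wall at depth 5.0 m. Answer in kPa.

60.9 kPa

K_a = (1 − sin φ)/(1 + sin φ) = 0.4169.
σ_v = γz + q = 18.0 × 5.0 + 56 = 146.0 kPa.
σ_h = K_a σ_v = 0.4169 × 146.0 = 60.87 kPa.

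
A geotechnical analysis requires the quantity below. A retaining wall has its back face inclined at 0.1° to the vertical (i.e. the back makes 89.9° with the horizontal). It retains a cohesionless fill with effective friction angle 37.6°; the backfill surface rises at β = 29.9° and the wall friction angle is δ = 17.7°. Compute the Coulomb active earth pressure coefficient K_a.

0.355

K_a = sin²(α+φ) / [sin²α · sin(α−δ) · (1 + √{sin(φ+δ)sin(φ−β) / (sin(α−δ)sin(α+β))})²].
With α = 89.9°, φ = 37.6°, δ = 17.7°, β = 29.9°: K_a = 0.3547.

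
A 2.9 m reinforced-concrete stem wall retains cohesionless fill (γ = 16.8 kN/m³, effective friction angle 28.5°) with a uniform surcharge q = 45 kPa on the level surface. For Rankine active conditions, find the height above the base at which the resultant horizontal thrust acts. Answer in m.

1.28 m

K_a = 0.3540.
Triangular part P₁ = ½K_aγH² = 25.00 at H/3 = 0.9667 m; rectangular part P₂ = K_a q H = 46.19 at H/2 = 1.450 m.
ȳ = (P₁·0.9667 + P₂·1.450)/(P₁+P₂) = 1.280 m.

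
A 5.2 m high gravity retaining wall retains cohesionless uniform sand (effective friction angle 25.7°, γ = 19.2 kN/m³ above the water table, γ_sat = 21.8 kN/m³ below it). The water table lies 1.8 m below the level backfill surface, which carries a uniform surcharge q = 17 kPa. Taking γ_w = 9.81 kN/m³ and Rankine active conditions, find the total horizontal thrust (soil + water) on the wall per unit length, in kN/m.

K_a = tan²(45° − φ/2) = 0.3950.
γ' = 21.8 − 9.81 = 11.99 kN/m³. h₂ = H − d_w = 3.4 m.
σ'_h: at surface K_a·q = 6.716; at WT K_a(q+γd_w) = 20.37; at base K_a(q+γd_w+γ'h₂) = 36.47 kPa.
P₁ = ½(6.716+20.37)×1.8 = 24.38; P₂ = ½(20.37+36.47)×3.4 = 96.63; P_w = ½γ_w h₂² = 56.70.
Total = 24.38+96.63+56.70 = 177.7 kN/m.

178 kN/m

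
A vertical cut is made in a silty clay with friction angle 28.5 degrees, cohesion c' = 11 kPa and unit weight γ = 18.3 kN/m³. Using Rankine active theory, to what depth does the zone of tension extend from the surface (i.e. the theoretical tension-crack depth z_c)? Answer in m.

2.02 m

K_a = tan²(45° − 28.5°/2) = 0.3540; √K_a = 0.5949.
The active pressure is zero where K_a γ z = 2c√K_a, so z_c = 2c/(γ√K_a) = 2×11/(18.3×0.5949) = 2.021 m.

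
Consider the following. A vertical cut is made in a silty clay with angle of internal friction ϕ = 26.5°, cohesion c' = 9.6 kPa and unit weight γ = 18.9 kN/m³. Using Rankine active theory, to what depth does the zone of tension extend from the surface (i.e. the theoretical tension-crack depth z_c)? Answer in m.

K_a = tan²(45° − 26.5°/2) = 0.3829; √K_a = 0.6188.
The active pressure is zero where K_a γ z = 2c√K_a, so z_c = 2c/(γ√K_a) = 2×9.6/(18.9×0.6188) = 1.642 m.

1.64 m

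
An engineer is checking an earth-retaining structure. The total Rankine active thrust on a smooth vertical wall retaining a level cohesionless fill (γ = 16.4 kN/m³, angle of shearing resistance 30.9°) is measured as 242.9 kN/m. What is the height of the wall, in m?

9.60 m

K_a = 0.3214. P_a = ½ K_a γ H² ⇒ H = √(2P_a/(K_a γ)).
H = √(2×242.9/(0.3214×16.4)) = 9.600 m.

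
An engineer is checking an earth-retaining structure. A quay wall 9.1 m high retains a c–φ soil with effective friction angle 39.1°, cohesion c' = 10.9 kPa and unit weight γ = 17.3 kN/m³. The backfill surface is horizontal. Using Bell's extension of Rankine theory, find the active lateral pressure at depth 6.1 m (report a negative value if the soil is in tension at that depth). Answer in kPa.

K_a = (1 − sin φ)/(1 + sin φ) = 0.2265.
σ_a = K_a γ z − 2c√K_a = 0.2265×17.3×6.1 − 2×10.9×0.4759 = 13.53 kPa.

13.5 kPa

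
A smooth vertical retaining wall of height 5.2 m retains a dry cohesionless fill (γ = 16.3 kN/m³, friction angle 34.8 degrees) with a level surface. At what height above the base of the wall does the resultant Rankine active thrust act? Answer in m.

K_a = 0.2733.
The pressure distribution is triangular, so the resultant acts at H/3 above the base = 5.2/3 = 1.733 m.

1.73 m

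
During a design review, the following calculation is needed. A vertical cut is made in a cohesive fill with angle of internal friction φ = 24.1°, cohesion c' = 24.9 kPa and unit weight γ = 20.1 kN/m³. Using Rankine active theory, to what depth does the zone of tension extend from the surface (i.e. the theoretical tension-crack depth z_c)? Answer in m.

3.82 m

K_a = tan²(45° − 24.1°/2) = 0.4201; √K_a = 0.6482.
The active pressure is zero where K_a γ z = 2c√K_a, so z_c = 2c/(γ√K_a) = 2×24.9/(20.1×0.6482) = 3.822 m.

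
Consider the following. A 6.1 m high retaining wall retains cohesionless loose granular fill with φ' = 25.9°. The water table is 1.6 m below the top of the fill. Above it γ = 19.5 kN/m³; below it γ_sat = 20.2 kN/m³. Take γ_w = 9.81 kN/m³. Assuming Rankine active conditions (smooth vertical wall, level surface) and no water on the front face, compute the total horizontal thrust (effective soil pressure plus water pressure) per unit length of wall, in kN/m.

205 kN/m

K_a = tan²(45° − φ/2) = 0.3920.
γ' = 20.2 − 9.81 = 10.39 kN/m³. Depth below WT = 4.5 m.
σ'_h at WT = K_a γ d_w = 12.23 kPa; at base = 12.23 + K_a γ' × 4.5 = 30.56 kPa.
P₁ (0–1.6 m) = ½×12.23×1.6 = 9.784. P₂ (1.6–6.1 m) = ½(12.23+30.56)×4.5 = 96.27.
P_w = ½ γ_w h₂² = 0.5×9.81×4.5² = 99.33. Total = 9.784+96.27+99.33 = 205.4 kN/m.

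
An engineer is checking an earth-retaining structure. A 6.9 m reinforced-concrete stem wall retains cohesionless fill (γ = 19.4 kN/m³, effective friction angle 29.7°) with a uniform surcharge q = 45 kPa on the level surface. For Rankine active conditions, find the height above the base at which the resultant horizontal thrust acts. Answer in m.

K_a = 0.3374.
Triangular part P₁ = ½K_aγH² = 155.8 at H/3 = 2.300 m; rectangular part P₂ = K_a q H = 104.8 at H/2 = 3.450 m.
ȳ = (P₁·2.300 + P₂·3.450)/(P₁+P₂) = 2.762 m.

2.76 m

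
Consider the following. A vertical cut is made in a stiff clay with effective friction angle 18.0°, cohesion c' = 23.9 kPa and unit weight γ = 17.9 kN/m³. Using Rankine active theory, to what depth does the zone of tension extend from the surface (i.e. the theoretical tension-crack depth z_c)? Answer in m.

K_a = tan²(45° − 18.0°/2) = 0.5279; √K_a = 0.7265.
The active pressure is zero where K_a γ z = 2c√K_a, so z_c = 2c/(γ√K_a) = 2×23.9/(17.9×0.7265) = 3.675 m.

3.68 m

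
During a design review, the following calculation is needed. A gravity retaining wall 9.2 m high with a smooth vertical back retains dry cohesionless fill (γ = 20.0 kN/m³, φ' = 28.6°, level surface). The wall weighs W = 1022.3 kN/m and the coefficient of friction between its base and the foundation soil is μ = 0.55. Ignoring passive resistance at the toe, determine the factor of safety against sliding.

1.88

K_a = tan²(45° − 28.6°/2) = 0.3525.
P_a = ½K_aγH² = 0.5×0.3525×20.0×9.2² = 298.4 kN/m, acting at H/3 = 3.067 m above the base.
FS_sliding = μW / P_a = 0.55×1022.3 / 298.4 = 1.884.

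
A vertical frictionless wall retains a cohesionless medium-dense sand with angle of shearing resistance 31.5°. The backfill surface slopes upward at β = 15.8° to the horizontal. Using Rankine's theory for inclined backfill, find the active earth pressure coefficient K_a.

K_a = cos β · (cos β − √(cos²β − cos²φ)) / (cos β + √(cos²β − cos²φ)).
cos β = 0.9622, cos φ = 0.8526, √(cos²β − cos²φ) = 0.4459.
K_a = 0.9622 × (0.9622 − 0.4459)/(0.9622 + 0.4459) = 0.3528.

0.353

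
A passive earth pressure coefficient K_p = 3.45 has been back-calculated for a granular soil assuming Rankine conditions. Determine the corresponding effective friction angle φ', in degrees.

K_p = (1+sin φ)/(1−sin φ) ⇒ sin φ = (K_p − 1)/(K_p + 1) = 0.5506.
φ = arcsin(0.5506) = 33.41°.

33.4°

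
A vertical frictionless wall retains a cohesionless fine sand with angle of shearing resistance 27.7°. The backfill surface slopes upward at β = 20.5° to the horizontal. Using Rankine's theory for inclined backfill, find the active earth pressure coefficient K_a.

0.476

K_a = cos β · (cos β − √(cos²β − cos²φ)) / (cos β + √(cos²β − cos²φ)).
cos β = 0.9367, cos φ = 0.8854, √(cos²β − cos²φ) = 0.3057.
K_a = 0.9367 × (0.9367 − 0.3057)/(0.9367 + 0.3057) = 0.4758.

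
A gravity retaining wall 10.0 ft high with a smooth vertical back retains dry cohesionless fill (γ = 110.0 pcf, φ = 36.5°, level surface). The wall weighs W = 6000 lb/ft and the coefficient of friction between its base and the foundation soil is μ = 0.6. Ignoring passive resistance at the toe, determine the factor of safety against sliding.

K_a = tan²(45° − 36.5°/2) = 0.2541.
P_a = ½K_aγH² = 0.5×0.2541×110.0×10.0² = 1397 lb/ft, acting at H/3 = 3.333 ft above the base.
FS_sliding = μW / P_a = 0.6×6000 / 1397 = 2.576.

2.58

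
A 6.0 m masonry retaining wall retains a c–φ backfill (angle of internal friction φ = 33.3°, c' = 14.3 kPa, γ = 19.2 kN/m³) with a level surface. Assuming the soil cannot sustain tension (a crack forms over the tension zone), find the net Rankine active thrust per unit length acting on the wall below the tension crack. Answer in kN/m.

K_a = 0.2911; √K_a = 0.5396.
Tension-crack depth z_c = 2c/(γ√K_a) = 2×14.3/(19.2×0.5396) = 2.761 m.
σ_a at base = K_a γ H − 2c√K_a = 0.2911×19.2×6.0 − 2×14.3×0.5396 = 18.11 kPa.
P_a = ½ × 18.11 × (H − z_c) = 0.5×18.11×3.239 = 29.33 kN/m.

29.3 kN/m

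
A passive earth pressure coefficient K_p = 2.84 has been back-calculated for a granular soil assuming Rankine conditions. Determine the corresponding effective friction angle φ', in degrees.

28.6°

K_p = (1+sin φ)/(1−sin φ) ⇒ sin φ = (K_p − 1)/(K_p + 1) = 0.4792.
φ = arcsin(0.4792) = 28.63°.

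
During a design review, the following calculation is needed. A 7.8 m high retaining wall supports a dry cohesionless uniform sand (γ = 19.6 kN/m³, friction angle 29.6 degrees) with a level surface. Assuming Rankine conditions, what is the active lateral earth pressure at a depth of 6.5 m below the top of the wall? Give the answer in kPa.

K_a = (1 − sin φ)/(1 + sin φ) = 0.3387.
σ_h = K_a γ z = 0.3387 × 19.6 × 6.5 = 43.16 kPa.

43.2 kPa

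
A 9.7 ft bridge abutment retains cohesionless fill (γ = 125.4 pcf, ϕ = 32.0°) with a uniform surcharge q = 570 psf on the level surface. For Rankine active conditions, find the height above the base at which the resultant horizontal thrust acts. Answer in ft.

K_a = 0.3073.
Triangular part P₁ = ½K_aγH² = 1813 at H/3 = 3.233 ft; rectangular part P₂ = K_a q H = 1699 at H/2 = 4.850 ft.
ȳ = (P₁·3.233 + P₂·4.850)/(P₁+P₂) = 4.015 ft.

4.02 ft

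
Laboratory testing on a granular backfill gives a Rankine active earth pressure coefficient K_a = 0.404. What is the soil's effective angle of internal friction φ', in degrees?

K_a = tan²(45° − φ/2) ⇒ 45° − φ/2 = arctan(√0.404) = 32.44°.
φ = 2(45° − 32.44°) = 25.12°.

25.1°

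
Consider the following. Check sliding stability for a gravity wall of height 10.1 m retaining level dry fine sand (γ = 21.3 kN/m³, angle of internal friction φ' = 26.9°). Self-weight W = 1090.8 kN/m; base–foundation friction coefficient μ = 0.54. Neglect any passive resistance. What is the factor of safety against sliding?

1.44

K_a = tan²(45° − 26.9°/2) = 0.3770.
P_a = ½K_aγH² = 0.5×0.3770×21.3×10.1² = 409.6 kN/m, acting at H/3 = 3.367 m above the base.
FS_sliding = μW / P_a = 0.54×1090.8 / 409.6 = 1.438.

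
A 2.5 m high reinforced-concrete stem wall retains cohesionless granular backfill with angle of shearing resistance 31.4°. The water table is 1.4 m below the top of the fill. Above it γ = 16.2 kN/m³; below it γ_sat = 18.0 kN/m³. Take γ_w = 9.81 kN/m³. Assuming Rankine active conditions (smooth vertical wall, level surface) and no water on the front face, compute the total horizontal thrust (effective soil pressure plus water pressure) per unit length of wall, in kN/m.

20.4 kN/m

K_a = tan²(45° − φ/2) = 0.3149.
γ' = 18.0 − 9.81 = 8.190 kN/m³. Depth below WT = 1.1 m.
σ'_h at WT = K_a γ d_w = 7.142 kPa; at base = 7.142 + K_a γ' × 1.1 = 9.979 kPa.
P₁ (0–1.4 m) = ½×7.142×1.4 = 5.000. P₂ (1.4–2.5 m) = ½(7.142+9.979)×1.1 = 9.417.
P_w = ½ γ_w h₂² = 0.5×9.81×1.1² = 5.935. Total = 5.000+9.417+5.935 = 20.35 kN/m.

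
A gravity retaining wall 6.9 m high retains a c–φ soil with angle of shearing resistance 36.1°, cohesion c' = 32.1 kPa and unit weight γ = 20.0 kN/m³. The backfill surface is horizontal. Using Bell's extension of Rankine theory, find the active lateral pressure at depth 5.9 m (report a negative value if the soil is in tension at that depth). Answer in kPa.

-2.14 kPa

K_a = (1 − sin φ)/(1 + sin φ) = 0.2585.
σ_a = K_a γ z − 2c√K_a = 0.2585×20.0×5.9 − 2×32.1×0.5084 = -2.138 kPa.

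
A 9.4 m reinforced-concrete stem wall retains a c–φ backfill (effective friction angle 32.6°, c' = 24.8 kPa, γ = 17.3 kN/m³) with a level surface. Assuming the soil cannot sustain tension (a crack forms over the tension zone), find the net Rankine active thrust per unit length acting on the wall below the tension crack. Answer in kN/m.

44.9 kN/m

K_a = 0.2997; √K_a = 0.5475.
Tension-crack depth z_c = 2c/(γ√K_a) = 2×24.8/(17.3×0.5475) = 5.237 m.
σ_a at base = K_a γ H − 2c√K_a = 0.2997×17.3×9.4 − 2×24.8×0.5475 = 21.59 kPa.
P_a = ½ × 21.59 × (H − z_c) = 0.5×21.59×4.163 = 44.94 kN/m.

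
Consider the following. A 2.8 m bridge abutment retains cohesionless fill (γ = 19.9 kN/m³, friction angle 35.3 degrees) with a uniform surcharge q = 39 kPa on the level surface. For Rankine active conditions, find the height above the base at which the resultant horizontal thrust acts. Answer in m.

K_a = 0.2675.
Triangular part P₁ = ½K_aγH² = 20.87 at H/3 = 0.9333 m; rectangular part P₂ = K_a q H = 29.22 at H/2 = 1.400 m.
ȳ = (P₁·0.9333 + P₂·1.400)/(P₁+P₂) = 1.206 m.

1.21 m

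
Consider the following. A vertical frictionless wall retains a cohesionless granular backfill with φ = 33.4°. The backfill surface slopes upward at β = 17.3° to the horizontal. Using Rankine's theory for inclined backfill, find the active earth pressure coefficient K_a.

K_a = cos β · (cos β − √(cos²β − cos²φ)) / (cos β + √(cos²β − cos²φ)).
cos β = 0.9548, cos φ = 0.8348, √(cos²β − cos²φ) = 0.4632.
K_a = 0.9548 × (0.9548 − 0.4632)/(0.9548 + 0.4632) = 0.3309.

0.331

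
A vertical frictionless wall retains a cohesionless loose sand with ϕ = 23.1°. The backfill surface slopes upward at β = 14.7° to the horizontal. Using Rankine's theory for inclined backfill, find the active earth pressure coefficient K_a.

0.510

K_a = cos β · (cos β − √(cos²β − cos²φ)) / (cos β + √(cos²β − cos²φ)).
cos β = 0.9673, cos φ = 0.9198, √(cos²β − cos²φ) = 0.2992.
K_a = 0.9673 × (0.9673 − 0.2992)/(0.9673 + 0.2992) = 0.5102.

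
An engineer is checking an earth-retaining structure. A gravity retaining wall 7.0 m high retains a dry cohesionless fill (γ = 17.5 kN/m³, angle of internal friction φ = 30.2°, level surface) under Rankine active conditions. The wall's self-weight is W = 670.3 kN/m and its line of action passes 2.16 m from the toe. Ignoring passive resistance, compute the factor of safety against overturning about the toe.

K_a = tan²(45° − 30.2°/2) = 0.3307.
P_a = ½K_aγH² = 0.5×0.3307×17.5×7.0² = 141.8 kN/m, acting at H/3 = 2.333 m above the base.
Overturning moment M_o = P_a × H/3 = 141.8 × 2.333 = 330.8.
Resisting moment M_r = W × 2.16 = 670.3 × 2.16 = 1448.
FS_overturning = M_r/M_o = 1448/330.8 = 4.377.

4.38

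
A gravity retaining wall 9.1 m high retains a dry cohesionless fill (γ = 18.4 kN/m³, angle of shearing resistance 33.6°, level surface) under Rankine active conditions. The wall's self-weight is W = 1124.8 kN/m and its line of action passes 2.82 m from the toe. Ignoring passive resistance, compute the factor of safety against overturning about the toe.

K_a = tan²(45° − 33.6°/2) = 0.2875.
P_a = ½K_aγH² = 0.5×0.2875×18.4×9.1² = 219.0 kN/m, acting at H/3 = 3.033 m above the base.
Overturning moment M_o = P_a × H/3 = 219.0 × 3.033 = 664.4.
Resisting moment M_r = W × 2.82 = 1124.8 × 2.82 = 3172.
FS_overturning = M_r/M_o = 3172/664.4 = 4.774.

4.77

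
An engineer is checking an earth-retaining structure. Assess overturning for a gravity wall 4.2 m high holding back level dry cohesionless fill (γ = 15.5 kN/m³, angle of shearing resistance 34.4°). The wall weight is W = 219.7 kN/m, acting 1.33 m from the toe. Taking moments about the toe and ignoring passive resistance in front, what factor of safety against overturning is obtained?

K_a = tan²(45° − 34.4°/2) = 0.2780.
P_a = ½K_aγH² = 0.5×0.2780×15.5×4.2² = 38.00 kN/m, acting at H/3 = 1.400 m above the base.
Overturning moment M_o = P_a × H/3 = 38.00 × 1.400 = 53.20.
Resisting moment M_r = W × 1.33 = 219.7 × 1.33 = 292.2.
FS_overturning = M_r/M_o = 292.2/53.20 = 5.492.

5.49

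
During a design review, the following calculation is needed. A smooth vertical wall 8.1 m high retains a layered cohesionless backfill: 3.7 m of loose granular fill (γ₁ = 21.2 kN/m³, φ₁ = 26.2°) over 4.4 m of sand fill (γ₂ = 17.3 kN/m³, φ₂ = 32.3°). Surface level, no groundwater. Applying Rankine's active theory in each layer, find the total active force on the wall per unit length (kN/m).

212 kN/m

K_a1 = tan²(45°−26.2°/2) = 0.3874; K_a2 = tan²(45°−32.3°/2) = 0.3035.
Layer 1: σ at base = K_a1 γ₁ h₁ = 30.39 kPa; P₁ = ½×30.39×3.7 = 56.22.
Layer 2: σ_v at top = γ₁h₁ = 78.44; σ_h top = K_a2×78.44 = 23.81; σ_h base = K_a2×(78.44+17.3×4.4) = 46.91.
P₂ = ½(23.81+46.91)×4.4 = 155.6. Total P_a = 56.22+155.6 = 211.8 kN/m.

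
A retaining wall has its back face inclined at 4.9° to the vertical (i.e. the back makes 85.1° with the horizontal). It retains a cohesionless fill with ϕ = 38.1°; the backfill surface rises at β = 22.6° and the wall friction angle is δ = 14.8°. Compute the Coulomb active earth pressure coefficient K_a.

0.339

K_a = sin²(α+φ) / [sin²α · sin(α−δ) · (1 + √{sin(φ+δ)sin(φ−β) / (sin(α−δ)sin(α+β))})²].
With α = 85.1°, φ = 38.1°, δ = 14.8°, β = 22.6°: K_a = 0.3386.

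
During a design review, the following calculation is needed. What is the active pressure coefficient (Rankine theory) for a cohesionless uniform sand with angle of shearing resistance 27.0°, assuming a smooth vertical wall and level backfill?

K_a = tan²(45° − φ/2) = tan²(31.50°) = 0.3755.

0.376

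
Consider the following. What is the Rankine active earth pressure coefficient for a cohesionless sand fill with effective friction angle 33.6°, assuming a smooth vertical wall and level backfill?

0.288

K_a = (1 − sin φ)/(1 + sin φ) = (1 − sin 33.6°)/(1 + sin 33.6°) = 0.2875.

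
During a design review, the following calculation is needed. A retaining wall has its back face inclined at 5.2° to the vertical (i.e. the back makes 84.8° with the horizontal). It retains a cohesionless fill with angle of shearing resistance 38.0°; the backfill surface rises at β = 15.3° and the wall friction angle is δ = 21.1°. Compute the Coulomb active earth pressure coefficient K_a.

K_a = sin²(α+φ) / [sin²α · sin(α−δ) · (1 + √{sin(φ+δ)sin(φ−β) / (sin(α−δ)sin(α+β))})²].
With α = 84.8°, φ = 38.0°, δ = 21.1°, β = 15.3°: K_a = 0.3056.

0.306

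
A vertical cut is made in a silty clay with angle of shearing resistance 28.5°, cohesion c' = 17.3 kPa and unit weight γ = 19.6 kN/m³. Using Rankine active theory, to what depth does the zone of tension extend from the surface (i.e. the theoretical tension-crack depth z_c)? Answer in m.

K_a = tan²(45° − 28.5°/2) = 0.3540; √K_a = 0.5949.
The active pressure is zero where K_a γ z = 2c√K_a, so z_c = 2c/(γ√K_a) = 2×17.3/(19.6×0.5949) = 2.967 m.

2.97 m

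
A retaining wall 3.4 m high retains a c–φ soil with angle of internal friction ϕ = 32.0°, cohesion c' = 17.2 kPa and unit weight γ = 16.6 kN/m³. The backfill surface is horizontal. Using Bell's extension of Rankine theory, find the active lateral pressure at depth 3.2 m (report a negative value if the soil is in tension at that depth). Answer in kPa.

K_a = (1 − sin φ)/(1 + sin φ) = 0.3073.
σ_a = K_a γ z − 2c√K_a = 0.3073×16.6×3.2 − 2×17.2×0.5543 = -2.747 kPa.

-2.75 kPa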